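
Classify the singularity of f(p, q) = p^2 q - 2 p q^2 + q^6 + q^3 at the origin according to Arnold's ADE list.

D7

The Hessian of f at 0 has rank 0. Corank 2; j^3 = q*(p - q)^2 has shape L^2 M (L != M), so D-series; mu = 7 gives D_7.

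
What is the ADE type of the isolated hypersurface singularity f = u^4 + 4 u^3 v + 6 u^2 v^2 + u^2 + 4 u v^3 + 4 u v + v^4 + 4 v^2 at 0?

A_3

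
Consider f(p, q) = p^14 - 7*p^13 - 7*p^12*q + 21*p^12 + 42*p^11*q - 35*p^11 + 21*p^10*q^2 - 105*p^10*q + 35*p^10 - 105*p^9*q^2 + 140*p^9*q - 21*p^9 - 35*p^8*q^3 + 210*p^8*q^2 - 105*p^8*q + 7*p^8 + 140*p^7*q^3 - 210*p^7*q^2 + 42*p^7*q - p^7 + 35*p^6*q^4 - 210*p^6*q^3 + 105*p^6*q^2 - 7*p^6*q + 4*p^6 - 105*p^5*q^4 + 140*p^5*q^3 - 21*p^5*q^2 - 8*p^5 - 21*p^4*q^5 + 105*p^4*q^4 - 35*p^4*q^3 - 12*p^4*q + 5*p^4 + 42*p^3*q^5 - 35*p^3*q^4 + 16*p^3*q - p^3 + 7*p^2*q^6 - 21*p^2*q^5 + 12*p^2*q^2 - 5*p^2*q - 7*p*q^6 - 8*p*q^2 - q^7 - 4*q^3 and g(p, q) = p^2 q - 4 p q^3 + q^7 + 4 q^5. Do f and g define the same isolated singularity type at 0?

Yes.

The Hessian of f at 0 is [[0, 0], [0, 0]] with rank 0, so corank 2. A Groebner basis of the Jacobian ideal J(f) in C{p,q} is {519*p^2/15824 + p*q^3 + 6081*p*q^2/3956 + 5141*p*q/15824 + 1508*q^3/989 + 4103*q^2/7912, -775*p^2/15824 - 14245*p*q^2/7912 - 7189*p*q/15824 + q^4 - 6067*q^3/3956 - 5639*q^2/7912, p^3 - 491*p^2/989 + 84*p*q^2/989 - 961*p*q/989 + 56*q^3/989 + 42*q^2/989, p^2*q - 7*p^2/1978 - 84*p*q^2/989 - 1045*p*q/1978 - 56*q^3/989 - 1031*q^2/989}; counting standard monomials gives mu = 8. Corank 2; j^3 = -(p + q)*(p + 2*q)^2 has shape L^2 M (L != M), so D-series; mu = 8 gives D_8. The Hessian of g at 0 is [[0, 0], [0, 0]] with rank 0, so corank 2. A Groebner basis of the Jacobian ideal J(g) in C{p,q} is {p^2*q^2 + 4*p^2/7 - 8*p*q^2/7, p^3 + 8*p^2/7 - 16*p*q^2/7, -p*q/2 + q^3}; counting standard monomials gives mu = 8. Corank 2; j^3 = p^2*q has shape L^2 M (L != M), so D-series; mu = 8 gives D_8. Both have type D_8, hence right-equivalent.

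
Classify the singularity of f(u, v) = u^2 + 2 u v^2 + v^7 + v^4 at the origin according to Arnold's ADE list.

The Hessian of f at 0 is [[2, 0], [0, 0]] with rank 1, so corank 1. A Groebner basis of the Jacobian ideal J(f) in C{u,v} is {u^3, u + v^2}; counting standard monomials gives mu = 6. Corank 1: A-series; mu = 6 gives A_6.

A_6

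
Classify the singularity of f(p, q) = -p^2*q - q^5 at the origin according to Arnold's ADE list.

D_6

The Hessian of f at 0 is [[0, 0], [0, 0]] with rank 0, so corank 2. A Groebner basis of the Jacobian ideal J(f) in C{p,q} is {p^2/5 + q^4, p^3, p*q}; counting standard monomials gives mu = 6. Corank 2; j^3 = -p^2*q has shape L^2 M (L != M), so D-series; mu = 6 gives D_6.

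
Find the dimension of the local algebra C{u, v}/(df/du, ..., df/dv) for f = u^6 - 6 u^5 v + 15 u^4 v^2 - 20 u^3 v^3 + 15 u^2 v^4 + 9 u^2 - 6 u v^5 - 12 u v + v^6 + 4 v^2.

The Hessian of f at 0 has rank 1. Corank 1: A-series; mu = 5 gives A_5.

5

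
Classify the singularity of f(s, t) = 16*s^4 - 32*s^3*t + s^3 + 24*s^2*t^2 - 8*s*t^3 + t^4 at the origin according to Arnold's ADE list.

E6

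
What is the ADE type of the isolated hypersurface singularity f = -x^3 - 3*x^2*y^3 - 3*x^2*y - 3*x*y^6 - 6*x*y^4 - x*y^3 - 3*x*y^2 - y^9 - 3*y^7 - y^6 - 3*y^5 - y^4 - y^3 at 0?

E_7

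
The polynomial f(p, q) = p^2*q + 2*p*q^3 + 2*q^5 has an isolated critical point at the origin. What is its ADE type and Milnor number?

Type D_6, Milnor number mu = 6.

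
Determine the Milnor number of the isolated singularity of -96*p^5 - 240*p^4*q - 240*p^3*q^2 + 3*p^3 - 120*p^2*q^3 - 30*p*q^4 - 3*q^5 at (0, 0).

8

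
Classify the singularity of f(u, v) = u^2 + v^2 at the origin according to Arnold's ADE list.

The Hessian of f at 0 is [[2, 0], [0, 2]] with rank 2, so corank 0. A Groebner basis of the Jacobian ideal J(f) in C{u,v} is {u, v}; counting standard monomials gives mu = 1. Corank 0: nondegenerate Morse point, so A_1.

A_1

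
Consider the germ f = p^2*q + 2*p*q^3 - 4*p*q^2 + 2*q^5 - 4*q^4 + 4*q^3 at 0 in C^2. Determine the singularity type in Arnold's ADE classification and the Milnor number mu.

The Hessian of f at 0 has rank 0. Corank 2; j^3 = q*(p - 2*q)^2 has shape L^2 M (L != M), so D-series; mu = 6 gives D_6.

Type D_6, Milnor number mu = 6.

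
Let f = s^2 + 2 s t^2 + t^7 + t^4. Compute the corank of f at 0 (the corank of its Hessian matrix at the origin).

1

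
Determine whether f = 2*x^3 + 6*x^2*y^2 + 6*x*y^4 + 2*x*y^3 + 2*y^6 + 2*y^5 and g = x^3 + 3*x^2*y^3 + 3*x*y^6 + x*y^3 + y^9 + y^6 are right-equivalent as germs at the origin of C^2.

The Hessian of f at 0 has rank 0. Corank 2; j^3 = 2*x^3 is a perfect cube, so E-series; the 4-jet and mu = 7 give E_7. The Hessian of g at 0 has rank 0. Corank 2; j^3 = x^3 is a perfect cube, so E-series; the 4-jet and mu = 7 give E_7. Both have type E_7, hence right-equivalent.

Yes.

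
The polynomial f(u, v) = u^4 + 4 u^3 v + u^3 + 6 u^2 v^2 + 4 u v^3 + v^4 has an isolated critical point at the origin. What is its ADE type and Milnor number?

The Hessian of f at 0 is [[0, 0], [0, 0]] with rank 0, so corank 2. A Groebner basis of the Jacobian ideal J(f) in C{u,v} is {v^4, u*v^2 + v^3/3, u^2}; counting standard monomials gives mu = 6. Corank 2; j^3 = u^3 is a perfect cube, so E-series; the 4-jet and mu = 6 give E_6.

Type E6, Milnor number mu = 6.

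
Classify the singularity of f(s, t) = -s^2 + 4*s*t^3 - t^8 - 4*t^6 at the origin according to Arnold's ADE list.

The Hessian of f at 0 has rank 1. Corank 1: A-series; mu = 7 gives A_7.

A7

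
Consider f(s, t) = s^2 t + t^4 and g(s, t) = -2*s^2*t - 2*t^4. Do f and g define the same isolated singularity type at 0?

Yes.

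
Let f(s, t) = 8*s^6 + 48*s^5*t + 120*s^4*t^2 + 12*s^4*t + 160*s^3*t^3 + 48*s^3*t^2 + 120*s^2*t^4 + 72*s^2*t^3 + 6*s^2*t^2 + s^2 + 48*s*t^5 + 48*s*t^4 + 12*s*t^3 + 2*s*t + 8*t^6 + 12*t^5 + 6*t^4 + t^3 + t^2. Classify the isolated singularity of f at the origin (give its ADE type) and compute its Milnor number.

Type A_{2}, Milnor number mu = 2.

The Hessian of f at 0 has rank 1. Corank 1: A-series; mu = 2 gives A_2.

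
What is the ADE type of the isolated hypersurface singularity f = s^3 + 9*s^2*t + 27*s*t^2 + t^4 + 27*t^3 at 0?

The Hessian of f at 0 has rank 0. Corank 2; j^3 = (s + 3*t)^3 is a perfect cube, so E-series; the 4-jet and mu = 6 give E_6.

E_{6}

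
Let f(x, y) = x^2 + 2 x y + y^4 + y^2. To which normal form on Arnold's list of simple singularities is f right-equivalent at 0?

A_{3}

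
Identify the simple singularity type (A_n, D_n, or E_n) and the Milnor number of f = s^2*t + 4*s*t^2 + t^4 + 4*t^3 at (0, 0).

Type D_5, Milnor number mu = 5.

The Hessian of f at 0 has rank 0. Corank 2; j^3 = t*(s + 2*t)^2 has shape L^2 M (L != M), so D-series; mu = 5 gives D_5.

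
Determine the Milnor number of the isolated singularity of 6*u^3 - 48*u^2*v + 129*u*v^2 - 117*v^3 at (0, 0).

4

The Hessian of f at 0 has rank 0. Corank 2; j^3 = 3*(u - 3*v)*(2*u^2 - 10*u*v + 13*v^2) splits into three distinct lines over C (the quadratic factor has nonzero discriminant), so D_4.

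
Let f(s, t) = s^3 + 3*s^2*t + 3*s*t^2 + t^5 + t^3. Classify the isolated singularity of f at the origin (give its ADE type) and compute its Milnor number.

The Hessian of f at 0 has rank 0. Corank 2; j^3 = (s + t)^3 is a perfect cube, so E-series; the 5-jet and mu = 8 give E_8.

Type E8, Milnor number mu = 8.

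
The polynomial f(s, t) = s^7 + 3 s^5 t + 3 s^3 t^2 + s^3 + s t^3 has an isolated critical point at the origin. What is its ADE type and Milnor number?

Type E_{7}, Milnor number mu = 7.

The Hessian of f at 0 has rank 0. Corank 2; j^3 = s^3 is a perfect cube, so E-series; the 4-jet and mu = 7 give E_7.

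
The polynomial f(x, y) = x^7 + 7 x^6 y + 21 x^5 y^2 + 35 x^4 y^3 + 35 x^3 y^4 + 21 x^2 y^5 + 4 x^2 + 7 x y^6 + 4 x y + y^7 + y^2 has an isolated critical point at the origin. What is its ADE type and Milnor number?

Type A_6, Milnor number mu = 6.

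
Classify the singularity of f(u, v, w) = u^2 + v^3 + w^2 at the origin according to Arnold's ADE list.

A_{2}

The Hessian of f at 0 has rank 2. Corank 1: A-series; mu = 2 gives A_2.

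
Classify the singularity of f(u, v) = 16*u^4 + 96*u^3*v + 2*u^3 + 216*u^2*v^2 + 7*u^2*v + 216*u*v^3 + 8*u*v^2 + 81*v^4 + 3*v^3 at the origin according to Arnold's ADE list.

The Hessian of f at 0 is [[0, 0], [0, 0]] with rank 0, so corank 2. A Groebner basis of the Jacobian ideal J(f) in C{u,v} is {u*v^2 + u*v/8 + v^2/8, -u*v/8 + v^3 - v^2/8, u^2 + 5*u*v/2 + 3*v^2/2}; counting standard monomials gives mu = 5. Corank 2; j^3 = (u + v)^2*(2*u + 3*v) has shape L^2 M (L != M), so D-series; mu = 5 gives D_5.

D5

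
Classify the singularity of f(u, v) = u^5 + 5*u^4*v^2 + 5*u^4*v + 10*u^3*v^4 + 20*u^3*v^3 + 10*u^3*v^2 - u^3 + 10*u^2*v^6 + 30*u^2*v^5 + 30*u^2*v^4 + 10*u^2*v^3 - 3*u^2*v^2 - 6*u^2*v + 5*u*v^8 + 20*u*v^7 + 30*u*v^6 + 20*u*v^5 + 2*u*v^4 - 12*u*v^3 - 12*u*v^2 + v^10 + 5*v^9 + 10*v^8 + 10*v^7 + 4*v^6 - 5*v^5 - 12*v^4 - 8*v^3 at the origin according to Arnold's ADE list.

The Hessian of f at 0 has rank 0. Corank 2; j^3 = -(u + 2*v)^3 is a perfect cube, so E-series; the 5-jet and mu = 8 give E_8.

E_8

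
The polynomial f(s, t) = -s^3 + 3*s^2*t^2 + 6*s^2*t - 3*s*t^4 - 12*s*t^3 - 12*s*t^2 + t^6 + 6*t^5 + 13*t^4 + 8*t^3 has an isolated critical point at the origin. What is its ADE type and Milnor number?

The Hessian of f at 0 has rank 0. Corank 2; j^3 = -(s - 2*t)^3 is a perfect cube, so E-series; the 4-jet and mu = 6 give E_6.

Type E_6, Milnor number mu = 6.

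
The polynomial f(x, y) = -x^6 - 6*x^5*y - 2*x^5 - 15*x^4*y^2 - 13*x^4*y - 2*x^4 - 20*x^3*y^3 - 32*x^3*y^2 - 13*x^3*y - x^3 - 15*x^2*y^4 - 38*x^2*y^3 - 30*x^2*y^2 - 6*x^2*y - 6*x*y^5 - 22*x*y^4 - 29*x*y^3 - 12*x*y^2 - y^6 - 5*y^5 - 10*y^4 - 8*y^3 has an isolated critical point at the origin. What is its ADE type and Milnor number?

The Hessian of f at 0 has rank 0. Corank 2; j^3 = -(x + 2*y)^3 is a perfect cube, so E-series; the 4-jet and mu = 7 give E_7.

Type E7, Milnor number mu = 7.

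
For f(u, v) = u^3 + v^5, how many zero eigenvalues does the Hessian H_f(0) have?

Hessian at 0 has rank 0.

2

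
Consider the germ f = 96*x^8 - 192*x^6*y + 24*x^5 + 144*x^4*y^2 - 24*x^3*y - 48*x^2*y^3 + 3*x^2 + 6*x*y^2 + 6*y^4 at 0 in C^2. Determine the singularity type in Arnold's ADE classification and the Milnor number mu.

Type A_{3}, Milnor number mu = 3.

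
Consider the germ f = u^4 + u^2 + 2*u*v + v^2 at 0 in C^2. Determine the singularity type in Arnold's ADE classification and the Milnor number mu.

Type A_3, Milnor number mu = 3.

The Hessian of f at 0 has rank 1. Corank 1: A-series; mu = 3 gives A_3.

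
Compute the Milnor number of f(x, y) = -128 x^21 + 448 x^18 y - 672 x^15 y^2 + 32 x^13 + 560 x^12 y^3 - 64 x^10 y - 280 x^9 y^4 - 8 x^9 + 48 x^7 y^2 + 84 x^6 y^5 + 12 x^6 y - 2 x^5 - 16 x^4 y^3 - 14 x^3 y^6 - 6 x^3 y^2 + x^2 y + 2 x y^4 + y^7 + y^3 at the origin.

4

The Hessian of f at 0 has rank 0. Corank 2; j^3 = y*(x^2 + y^2) splits into three distinct lines over C (the quadratic factor has nonzero discriminant), so D_4.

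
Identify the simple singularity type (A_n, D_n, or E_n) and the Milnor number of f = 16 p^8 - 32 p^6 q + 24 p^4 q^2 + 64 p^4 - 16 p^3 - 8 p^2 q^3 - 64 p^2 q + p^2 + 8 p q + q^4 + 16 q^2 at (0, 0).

The Hessian of f at 0 has rank 1. Corank 1: A-series; mu = 3 gives A_3.

Type A3, Milnor number mu = 3.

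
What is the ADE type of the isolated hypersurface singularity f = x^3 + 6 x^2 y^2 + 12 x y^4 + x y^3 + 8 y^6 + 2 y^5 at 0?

The Hessian of f at 0 is [[0, 0], [0, 0]] with rank 0, so corank 2. A Groebner basis of the Jacobian ideal J(f) in C{x,y} is {-x^2/4 + y^4 - y^3/12, x^3, x^2*y + x^2/12 + y^3/36, x^2/2 + x*y^2 + y^3/6}; counting standard monomials gives mu = 7. Corank 2; j^3 = x^3 is a perfect cube, so E-series; the 4-jet and mu = 7 give E_7.

E_{7}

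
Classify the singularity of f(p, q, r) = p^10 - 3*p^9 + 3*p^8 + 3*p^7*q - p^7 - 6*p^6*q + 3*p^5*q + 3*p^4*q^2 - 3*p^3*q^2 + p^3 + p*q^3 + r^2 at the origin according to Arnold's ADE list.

E_{7}

The Hessian of f at 0 has rank 1. Corank 2; j^3 = p^3 is a perfect cube, so E-series; the 4-jet and mu = 7 give E_7.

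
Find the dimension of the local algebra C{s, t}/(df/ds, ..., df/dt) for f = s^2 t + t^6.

The Hessian of f at 0 is [[0, 0], [0, 0]] with rank 0, so corank 2. A Groebner basis of the Jacobian ideal J(f) in C{s,t} is {s^2/6 + t^5, s^3, s*t}; counting standard monomials gives mu = 7. Corank 2; j^3 = s^2*t has shape L^2 M (L != M), so D-series; mu = 7 gives D_7.

7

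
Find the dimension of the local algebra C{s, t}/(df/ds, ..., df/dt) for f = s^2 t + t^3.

4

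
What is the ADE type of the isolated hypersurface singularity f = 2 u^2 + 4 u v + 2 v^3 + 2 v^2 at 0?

A_{2}

The Hessian of f at 0 is [[4, 4], [4, 4]] with rank 1, so corank 1. A Groebner basis of the Jacobian ideal J(f) in C{u,v} is {v^2, u + v}; counting standard monomials gives mu = 2. Corank 1: A-series; mu = 2 gives A_2.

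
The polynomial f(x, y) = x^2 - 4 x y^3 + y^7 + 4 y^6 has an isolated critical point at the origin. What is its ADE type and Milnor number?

The Hessian of f at 0 has rank 1. Corank 1: A-series; mu = 6 gives A_6.

Type A_{6}, Milnor number mu = 6.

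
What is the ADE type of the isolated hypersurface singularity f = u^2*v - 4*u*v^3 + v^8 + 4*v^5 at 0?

D_{9}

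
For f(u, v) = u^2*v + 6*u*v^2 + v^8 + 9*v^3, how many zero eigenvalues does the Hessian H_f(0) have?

2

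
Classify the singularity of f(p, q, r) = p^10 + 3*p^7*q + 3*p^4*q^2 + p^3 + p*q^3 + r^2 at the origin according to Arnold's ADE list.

E_7

The Hessian of f at 0 is [[0, 0, 0], [0, 0, 0], [0, 0, 2]] with rank 1, so corank 2. A Groebner basis of the Jacobian ideal J(f) in C{p,q,r} is {p^3, p*q^2, 3*p^2 + q^3, r}; counting standard monomials gives mu = 7. Corank 2; j^3 = p^3 is a perfect cube, so E-series; the 4-jet and mu = 7 give E_7.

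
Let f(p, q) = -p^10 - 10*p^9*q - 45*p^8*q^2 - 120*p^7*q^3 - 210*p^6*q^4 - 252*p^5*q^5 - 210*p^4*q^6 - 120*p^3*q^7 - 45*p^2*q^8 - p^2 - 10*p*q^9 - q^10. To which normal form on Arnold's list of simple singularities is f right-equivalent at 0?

The Hessian of f at 0 has rank 1. Corank 1: A-series; mu = 9 gives A_9.

A9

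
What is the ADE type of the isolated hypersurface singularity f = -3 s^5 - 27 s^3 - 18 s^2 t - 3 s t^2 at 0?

D6

The Hessian of f at 0 has rank 0. Corank 2; j^3 = -3*s*(3*s + t)^2 has shape L^2 M (L != M), so D-series; mu = 6 gives D_6.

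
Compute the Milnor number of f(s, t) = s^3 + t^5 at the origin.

8

The Hessian of f at 0 is [[0, 0], [0, 0]] with rank 0, so corank 2. A Groebner basis of the Jacobian ideal J(f) in C{s,t} is {t^4, s^2}; counting standard monomials gives mu = 8. Corank 2; j^3 = s^3 is a perfect cube, so E-series; the 5-jet and mu = 8 give E_8.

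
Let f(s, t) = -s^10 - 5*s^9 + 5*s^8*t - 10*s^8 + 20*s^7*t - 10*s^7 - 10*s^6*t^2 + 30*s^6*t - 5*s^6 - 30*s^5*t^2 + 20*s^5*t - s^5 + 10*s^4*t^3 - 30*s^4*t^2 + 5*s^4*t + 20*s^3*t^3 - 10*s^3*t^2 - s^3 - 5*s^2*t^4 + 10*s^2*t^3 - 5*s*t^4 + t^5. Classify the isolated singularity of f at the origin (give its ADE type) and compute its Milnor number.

The Hessian of f at 0 is [[0, 0], [0, 0]] with rank 0, so corank 2. A Groebner basis of the Jacobian ideal J(f) in C{s,t} is {t^5, s*t^3 - t^4/4, s^2}; counting standard monomials gives mu = 8. Corank 2; j^3 = -s^3 is a perfect cube, so E-series; the 5-jet and mu = 8 give E_8.

Type E8, Milnor number mu = 8.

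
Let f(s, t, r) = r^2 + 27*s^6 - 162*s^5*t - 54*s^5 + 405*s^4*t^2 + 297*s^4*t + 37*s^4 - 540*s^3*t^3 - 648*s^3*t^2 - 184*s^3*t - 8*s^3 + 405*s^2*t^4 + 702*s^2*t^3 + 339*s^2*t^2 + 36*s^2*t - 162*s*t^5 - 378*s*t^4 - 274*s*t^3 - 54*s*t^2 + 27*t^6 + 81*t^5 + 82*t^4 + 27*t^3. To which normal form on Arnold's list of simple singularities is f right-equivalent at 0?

E_{6}

The Hessian of f at 0 is [[0, 0, 0], [0, 0, 0], [0, 0, 2]] with rank 1, so corank 2. A Groebner basis of the Jacobian ideal J(f) in C{s,t,r} is {s^3 + 18*s^2 - 54*s*t + 81*t^2/2, s^2*t + 14*s^2 - 42*s*t + 63*t^2/2, 32*s^2/3 + s*t^2 - 32*s*t + 24*t^2, 8*s^2 - 24*s*t + t^3 + 18*t^2, r}; counting standard monomials gives mu = 6. Corank 2; j^3 = -(2*s - 3*t)^3 is a perfect cube, so E-series; the 4-jet and mu = 6 give E_6.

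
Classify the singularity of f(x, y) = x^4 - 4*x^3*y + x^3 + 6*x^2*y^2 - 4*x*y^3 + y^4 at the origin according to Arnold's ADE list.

The Hessian of f at 0 is [[0, 0], [0, 0]] with rank 0, so corank 2. A Groebner basis of the Jacobian ideal J(f) in C{x,y} is {y^4, x*y^2 - y^3/3, x^2}; counting standard monomials gives mu = 6. Corank 2; j^3 = x^3 is a perfect cube, so E-series; the 4-jet and mu = 6 give E_6.

E6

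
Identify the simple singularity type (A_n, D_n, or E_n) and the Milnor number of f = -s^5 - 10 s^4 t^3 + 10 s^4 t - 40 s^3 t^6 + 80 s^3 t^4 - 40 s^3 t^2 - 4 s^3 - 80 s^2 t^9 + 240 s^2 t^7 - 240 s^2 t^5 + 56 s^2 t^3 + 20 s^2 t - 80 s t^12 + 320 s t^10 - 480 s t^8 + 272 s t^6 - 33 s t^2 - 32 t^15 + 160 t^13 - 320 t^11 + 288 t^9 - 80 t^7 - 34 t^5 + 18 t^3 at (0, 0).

Type D_6, Milnor number mu = 6.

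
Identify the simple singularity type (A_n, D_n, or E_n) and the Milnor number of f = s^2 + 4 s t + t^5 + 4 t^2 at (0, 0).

The Hessian of f at 0 has rank 1. Corank 1: A-series; mu = 4 gives A_4.

Type A_{4}, Milnor number mu = 4.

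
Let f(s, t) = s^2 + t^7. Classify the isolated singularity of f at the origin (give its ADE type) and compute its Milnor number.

Type A6, Milnor number mu = 6.

The Hessian of f at 0 is [[2, 0], [0, 0]] with rank 1, so corank 1. A Groebner basis of the Jacobian ideal J(f) in C{s,t} is {t^6, s}; counting standard monomials gives mu = 6. Corank 1: A-series; mu = 6 gives A_6.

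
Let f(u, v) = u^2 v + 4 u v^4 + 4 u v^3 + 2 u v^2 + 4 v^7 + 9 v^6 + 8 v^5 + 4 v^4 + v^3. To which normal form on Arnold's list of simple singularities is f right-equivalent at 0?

D_7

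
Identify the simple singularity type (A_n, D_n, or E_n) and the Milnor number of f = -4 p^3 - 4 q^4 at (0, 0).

The Hessian of f at 0 has rank 0. Corank 2; j^3 = -4*p^3 is a perfect cube, so E-series; the 4-jet and mu = 6 give E_6.

Type E_6, Milnor number mu = 6.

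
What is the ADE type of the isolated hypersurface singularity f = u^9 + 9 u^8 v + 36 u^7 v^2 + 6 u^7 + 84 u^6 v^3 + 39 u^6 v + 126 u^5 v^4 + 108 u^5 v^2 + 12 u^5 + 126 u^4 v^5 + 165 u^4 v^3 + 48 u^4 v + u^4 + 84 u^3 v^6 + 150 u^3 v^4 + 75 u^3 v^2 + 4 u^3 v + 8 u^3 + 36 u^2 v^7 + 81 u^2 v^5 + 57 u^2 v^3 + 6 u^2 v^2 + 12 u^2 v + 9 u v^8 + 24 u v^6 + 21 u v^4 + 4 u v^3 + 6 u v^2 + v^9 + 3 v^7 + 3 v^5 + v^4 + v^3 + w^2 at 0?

E6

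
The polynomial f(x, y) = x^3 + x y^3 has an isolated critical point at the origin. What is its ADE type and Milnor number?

The Hessian of f at 0 has rank 0. Corank 2; j^3 = x^3 is a perfect cube, so E-series; the 4-jet and mu = 7 give E_7.

Type E_7, Milnor number mu = 7.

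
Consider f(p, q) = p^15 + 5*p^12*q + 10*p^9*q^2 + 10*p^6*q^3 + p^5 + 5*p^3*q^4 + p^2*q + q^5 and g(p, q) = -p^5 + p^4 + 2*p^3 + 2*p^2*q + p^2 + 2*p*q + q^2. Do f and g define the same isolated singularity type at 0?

No.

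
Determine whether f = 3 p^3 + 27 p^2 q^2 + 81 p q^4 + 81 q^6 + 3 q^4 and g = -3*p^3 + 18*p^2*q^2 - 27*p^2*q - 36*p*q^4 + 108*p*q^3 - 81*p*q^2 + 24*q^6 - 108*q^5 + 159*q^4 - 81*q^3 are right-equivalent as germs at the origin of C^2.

The Hessian of f at 0 has rank 0. Corank 2; j^3 = 3*p^3 is a perfect cube, so E-series; the 4-jet and mu = 6 give E_6. The Hessian of g at 0 has rank 0. Corank 2; j^3 = -3*(p + 3*q)^3 is a perfect cube, so E-series; the 4-jet and mu = 6 give E_6. Both have type E_6, hence right-equivalent.

Yes.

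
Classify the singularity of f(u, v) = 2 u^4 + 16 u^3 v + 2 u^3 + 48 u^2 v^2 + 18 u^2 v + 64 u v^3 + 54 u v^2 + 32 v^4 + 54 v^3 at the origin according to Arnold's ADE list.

E_6

The Hessian of f at 0 has rank 0. Corank 2; j^3 = 2*(u + 3*v)^3 is a perfect cube, so E-series; the 4-jet and mu = 6 give E_6.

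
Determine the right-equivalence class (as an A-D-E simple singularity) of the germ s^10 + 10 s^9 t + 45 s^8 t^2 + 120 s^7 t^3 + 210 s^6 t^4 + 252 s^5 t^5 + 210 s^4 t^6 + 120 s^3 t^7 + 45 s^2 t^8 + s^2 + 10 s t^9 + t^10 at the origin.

A9

The Hessian of f at 0 has rank 1. Corank 1: A-series; mu = 9 gives A_9.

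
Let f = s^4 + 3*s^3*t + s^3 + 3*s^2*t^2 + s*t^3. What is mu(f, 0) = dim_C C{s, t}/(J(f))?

7

The Hessian of f at 0 has rank 0. Corank 2; j^3 = s^3 is a perfect cube, so E-series; the 4-jet and mu = 7 give E_7.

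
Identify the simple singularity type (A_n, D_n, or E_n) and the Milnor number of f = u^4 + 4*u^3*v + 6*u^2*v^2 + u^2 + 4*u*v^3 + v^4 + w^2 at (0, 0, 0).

The Hessian of f at 0 has rank 2. Corank 1: A-series; mu = 3 gives A_3.

Type A_3, Milnor number mu = 3.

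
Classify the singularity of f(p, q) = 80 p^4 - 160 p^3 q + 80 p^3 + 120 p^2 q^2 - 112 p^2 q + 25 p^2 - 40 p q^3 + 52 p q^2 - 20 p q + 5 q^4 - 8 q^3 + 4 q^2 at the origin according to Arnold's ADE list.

A_{3}

The Hessian of f at 0 has rank 1. Corank 1: A-series; mu = 3 gives A_3.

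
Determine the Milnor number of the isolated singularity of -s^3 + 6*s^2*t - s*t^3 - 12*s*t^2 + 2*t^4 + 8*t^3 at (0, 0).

7

The Hessian of f at 0 has rank 0. Corank 2; j^3 = -(s - 2*t)^3 is a perfect cube, so E-series; the 4-jet and mu = 7 give E_7.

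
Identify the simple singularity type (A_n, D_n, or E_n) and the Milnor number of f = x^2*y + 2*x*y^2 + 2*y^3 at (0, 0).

Type D4, Milnor number mu = 4.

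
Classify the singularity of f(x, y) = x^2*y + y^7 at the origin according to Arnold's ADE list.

The Hessian of f at 0 has rank 0. Corank 2; j^3 = x^2*y has shape L^2 M (L != M), so D-series; mu = 8 gives D_8.

D_{8}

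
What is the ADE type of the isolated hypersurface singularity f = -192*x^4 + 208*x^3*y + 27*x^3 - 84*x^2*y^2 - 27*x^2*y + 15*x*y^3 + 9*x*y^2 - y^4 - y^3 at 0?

E_{7}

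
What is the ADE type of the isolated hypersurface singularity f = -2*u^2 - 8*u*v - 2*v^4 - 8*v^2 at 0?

A_3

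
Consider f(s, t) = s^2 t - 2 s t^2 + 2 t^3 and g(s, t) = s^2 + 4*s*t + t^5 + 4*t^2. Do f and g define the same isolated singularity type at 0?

The Hessian of f at 0 is [[0, 0], [0, 0]] with rank 0, so corank 2. A Groebner basis of the Jacobian ideal J(f) in C{s,t} is {t^3, s^2 + 2*t^2, s*t - t^2}; counting standard monomials gives mu = 4. Corank 2; j^3 = t*(s^2 - 2*s*t + 2*t^2) splits into three distinct lines over C (the quadratic factor has nonzero discriminant), so D_4. The Hessian of g at 0 is [[2, 4], [4, 8]] with rank 1, so corank 1. A Groebner basis of the Jacobian ideal J(g) in C{s,t} is {t^4, s + 2*t}; counting standard monomials gives mu = 4. Corank 1: A-series; mu = 4 gives A_4. f is D_4 but g is A_4, hence not right-equivalent.

No.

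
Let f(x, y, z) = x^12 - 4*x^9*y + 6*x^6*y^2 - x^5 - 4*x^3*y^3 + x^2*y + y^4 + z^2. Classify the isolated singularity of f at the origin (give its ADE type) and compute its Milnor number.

The Hessian of f at 0 has rank 1. Corank 2; j^3 = x^2*y has shape L^2 M (L != M), so D-series; mu = 5 gives D_5.

Type D5, Milnor number mu = 5.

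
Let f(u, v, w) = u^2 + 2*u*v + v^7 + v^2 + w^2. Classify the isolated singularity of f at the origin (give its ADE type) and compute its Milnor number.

Type A_6, Milnor number mu = 6.

The Hessian of f at 0 is [[2, 2, 0], [2, 2, 0], [0, 0, 2]] with rank 2, so corank 1. A Groebner basis of the Jacobian ideal J(f) in C{u,v,w} is {v^6, u + v, w}; counting standard monomials gives mu = 6. Corank 1: A-series; mu = 6 gives A_6.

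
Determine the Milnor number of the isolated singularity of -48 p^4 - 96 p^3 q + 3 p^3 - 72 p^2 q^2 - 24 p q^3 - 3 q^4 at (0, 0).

The Hessian of f at 0 has rank 0. Corank 2; j^3 = 3*p^3 is a perfect cube, so E-series; the 4-jet and mu = 6 give E_6.

6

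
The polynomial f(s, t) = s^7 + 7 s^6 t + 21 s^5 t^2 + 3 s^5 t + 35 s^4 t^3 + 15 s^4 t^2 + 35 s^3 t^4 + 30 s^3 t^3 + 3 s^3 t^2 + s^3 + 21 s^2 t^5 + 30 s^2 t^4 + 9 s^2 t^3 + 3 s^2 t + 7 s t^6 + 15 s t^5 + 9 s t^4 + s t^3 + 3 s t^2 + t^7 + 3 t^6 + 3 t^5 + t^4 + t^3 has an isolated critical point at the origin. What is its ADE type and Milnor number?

Type E_{7}, Milnor number mu = 7.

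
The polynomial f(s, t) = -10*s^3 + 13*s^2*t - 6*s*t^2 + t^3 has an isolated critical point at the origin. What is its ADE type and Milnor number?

Type D_{4}, Milnor number mu = 4.

The Hessian of f at 0 is [[0, 0], [0, 0]] with rank 0, so corank 2. A Groebner basis of the Jacobian ideal J(f) in C{s,t} is {t^3, s^2 - 3*t^2/11, s*t - 6*t^2/11}; counting standard monomials gives mu = 4. Corank 2; j^3 = -(2*s - t)*(5*s^2 - 4*s*t + t^2) splits into three distinct lines over C (the quadratic factor has nonzero discriminant), so D_4.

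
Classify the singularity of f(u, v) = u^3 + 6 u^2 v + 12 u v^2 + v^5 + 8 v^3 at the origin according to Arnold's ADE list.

The Hessian of f at 0 has rank 0. Corank 2; j^3 = (u + 2*v)^3 is a perfect cube, so E-series; the 5-jet and mu = 8 give E_8.

E_8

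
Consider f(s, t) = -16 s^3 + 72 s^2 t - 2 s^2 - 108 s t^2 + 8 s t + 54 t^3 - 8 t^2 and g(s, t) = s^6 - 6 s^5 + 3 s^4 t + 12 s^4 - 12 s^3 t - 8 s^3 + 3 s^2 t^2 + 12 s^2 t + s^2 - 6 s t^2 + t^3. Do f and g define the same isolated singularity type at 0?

The Hessian of f at 0 is [[-4, 8], [8, -16]] with rank 1, so corank 1. A Groebner basis of the Jacobian ideal J(f) in C{s,t} is {t^2, s - 2*t}; counting standard monomials gives mu = 2. Corank 1: A-series; mu = 2 gives A_2. The Hessian of g at 0 is [[2, 0], [0, 0]] with rank 1, so corank 1. A Groebner basis of the Jacobian ideal J(g) in C{s,t} is {t^2, s}; counting standard monomials gives mu = 2. Corank 1: A-series; mu = 2 gives A_2. Both have type A_2, hence right-equivalent.

Yes.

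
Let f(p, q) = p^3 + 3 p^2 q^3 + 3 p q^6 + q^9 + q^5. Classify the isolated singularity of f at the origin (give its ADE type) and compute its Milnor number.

Type E8, Milnor number mu = 8.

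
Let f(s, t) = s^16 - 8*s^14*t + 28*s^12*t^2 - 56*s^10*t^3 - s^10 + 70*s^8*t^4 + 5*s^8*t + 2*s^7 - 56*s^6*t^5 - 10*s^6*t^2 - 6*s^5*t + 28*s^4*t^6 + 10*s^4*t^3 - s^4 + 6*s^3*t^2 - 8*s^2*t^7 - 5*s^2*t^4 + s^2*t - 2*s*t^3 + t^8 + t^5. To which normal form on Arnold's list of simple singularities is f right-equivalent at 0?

D_{9}

The Hessian of f at 0 is [[0, 0], [0, 0]] with rank 0, so corank 2. A Groebner basis of the Jacobian ideal J(f) in C{s,t} is {s^2*t^2 + s*t/2 - t^3/2, -s^2*t + s*t^3, s^2/5 - 6*s*t^2/5 + t^4, s^3 + s*t/2 - t^3/2}; counting standard monomials gives mu = 9. Corank 2; j^3 = s^2*t has shape L^2 M (L != M), so D-series; mu = 9 gives D_9.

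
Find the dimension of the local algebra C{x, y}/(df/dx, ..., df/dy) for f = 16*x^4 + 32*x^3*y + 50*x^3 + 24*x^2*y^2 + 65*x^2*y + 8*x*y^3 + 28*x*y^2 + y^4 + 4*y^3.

The Hessian of f at 0 has rank 0. Corank 2; j^3 = (2*x + y)*(5*x + 2*y)^2 has shape L^2 M (L != M), so D-series; mu = 5 gives D_5.

5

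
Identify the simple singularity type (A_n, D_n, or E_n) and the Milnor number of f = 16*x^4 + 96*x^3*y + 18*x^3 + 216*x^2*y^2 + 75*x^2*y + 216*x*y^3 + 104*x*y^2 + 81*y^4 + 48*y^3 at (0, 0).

Type D_{5}, Milnor number mu = 5.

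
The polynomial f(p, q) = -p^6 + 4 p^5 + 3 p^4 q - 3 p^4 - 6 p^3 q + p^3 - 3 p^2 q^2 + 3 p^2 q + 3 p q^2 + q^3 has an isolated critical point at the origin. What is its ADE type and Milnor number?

Type E8, Milnor number mu = 8.

The Hessian of f at 0 has rank 0. Corank 2; j^3 = (p + q)^3 is a perfect cube, so E-series; the 5-jet and mu = 8 give E_8.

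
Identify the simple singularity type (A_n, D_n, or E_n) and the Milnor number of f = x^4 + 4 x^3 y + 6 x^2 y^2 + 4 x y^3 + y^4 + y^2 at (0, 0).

Type A_3, Milnor number mu = 3.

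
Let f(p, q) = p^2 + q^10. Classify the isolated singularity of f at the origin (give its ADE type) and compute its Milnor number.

Type A_9, Milnor number mu = 9.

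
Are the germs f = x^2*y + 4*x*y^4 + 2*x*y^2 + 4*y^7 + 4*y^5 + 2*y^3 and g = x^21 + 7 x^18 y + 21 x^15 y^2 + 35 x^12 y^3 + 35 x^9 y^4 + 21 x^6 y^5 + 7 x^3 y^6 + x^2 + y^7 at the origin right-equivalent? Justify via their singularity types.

No.

The Hessian of f at 0 is [[0, 0], [0, 0]] with rank 0, so corank 2. A Groebner basis of the Jacobian ideal J(f) in C{x,y} is {y^3, x^2 + 2*y^2, x*y + y^2}; counting standard monomials gives mu = 4. Corank 2; j^3 = y*(x^2 + 2*x*y + 2*y^2) splits into three distinct lines over C (the quadratic factor has nonzero discriminant), so D_4. The Hessian of g at 0 is [[2, 0], [0, 0]] with rank 1, so corank 1. A Groebner basis of the Jacobian ideal J(g) in C{x,y} is {y^6, x}; counting standard monomials gives mu = 6. Corank 1: A-series; mu = 6 gives A_6. f is D_4 but g is A_6, hence not right-equivalent.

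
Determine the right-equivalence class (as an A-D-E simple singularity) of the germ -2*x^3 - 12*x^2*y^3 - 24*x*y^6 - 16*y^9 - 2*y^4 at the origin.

The Hessian of f at 0 is [[0, 0], [0, 0]] with rank 0, so corank 2. A Groebner basis of the Jacobian ideal J(f) in C{x,y} is {y^3, x^2}; counting standard monomials gives mu = 6. Corank 2; j^3 = -2*x^3 is a perfect cube, so E-series; the 4-jet and mu = 6 give E_6.

E6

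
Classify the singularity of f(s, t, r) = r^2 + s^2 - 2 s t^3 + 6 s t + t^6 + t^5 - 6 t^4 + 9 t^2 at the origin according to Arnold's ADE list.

The Hessian of f at 0 has rank 2. Corank 1: A-series; mu = 4 gives A_4.

A_4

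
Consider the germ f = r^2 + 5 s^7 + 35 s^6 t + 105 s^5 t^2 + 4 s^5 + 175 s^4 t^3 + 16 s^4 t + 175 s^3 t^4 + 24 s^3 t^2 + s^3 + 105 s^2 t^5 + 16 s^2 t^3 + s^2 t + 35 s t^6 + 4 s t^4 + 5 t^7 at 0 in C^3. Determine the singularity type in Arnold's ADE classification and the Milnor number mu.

Type D8, Milnor number mu = 8.

The Hessian of f at 0 is [[0, 0, 0], [0, 0, 0], [0, 0, 2]] with rank 1, so corank 2. A Groebner basis of the Jacobian ideal J(f) in C{s,t,r} is {-2*s^2/3 + s*t^3, 19*s^2/6 + s*t/2 + t^4, s^3, s^2*t, r}; counting standard monomials gives mu = 8. Corank 2; j^3 = s^2*(s + t) has shape L^2 M (L != M), so D-series; mu = 8 gives D_8.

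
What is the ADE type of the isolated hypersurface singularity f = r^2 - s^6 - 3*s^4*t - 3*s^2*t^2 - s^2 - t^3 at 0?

A_2

The Hessian of f at 0 is [[-2, 0, 0], [0, 0, 0], [0, 0, 2]] with rank 2, so corank 1. A Groebner basis of the Jacobian ideal J(f) in C{s,t,r} is {t^2, s, r}; counting standard monomials gives mu = 2. Corank 1: A-series; mu = 2 gives A_2.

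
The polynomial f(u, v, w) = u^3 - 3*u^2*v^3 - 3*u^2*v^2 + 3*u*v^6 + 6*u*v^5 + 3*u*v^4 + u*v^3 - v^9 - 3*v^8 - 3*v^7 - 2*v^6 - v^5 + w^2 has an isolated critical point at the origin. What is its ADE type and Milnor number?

The Hessian of f at 0 has rank 1. Corank 2; j^3 = u^3 is a perfect cube, so E-series; the 4-jet and mu = 7 give E_7.

Type E7, Milnor number mu = 7.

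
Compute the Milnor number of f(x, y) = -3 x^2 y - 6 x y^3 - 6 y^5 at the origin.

The Hessian of f at 0 is [[0, 0], [0, 0]] with rank 0, so corank 2. A Groebner basis of the Jacobian ideal J(f) in C{x,y} is {x^3, x^2*y, -x^2/4 + x*y^2, x*y + y^3}; counting standard monomials gives mu = 6. Corank 2; j^3 = -3*x^2*y has shape L^2 M (L != M), so D-series; mu = 6 gives D_6.

6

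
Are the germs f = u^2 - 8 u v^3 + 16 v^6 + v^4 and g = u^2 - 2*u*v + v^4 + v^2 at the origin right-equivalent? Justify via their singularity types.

The Hessian of f at 0 is [[2, 0], [0, 0]] with rank 1, so corank 1. A Groebner basis of the Jacobian ideal J(f) in C{u,v} is {v^3, u}; counting standard monomials gives mu = 3. Corank 1: A-series; mu = 3 gives A_3. The Hessian of g at 0 is [[2, -2], [-2, 2]] with rank 1, so corank 1. A Groebner basis of the Jacobian ideal J(g) in C{u,v} is {v^3, u - v}; counting standard monomials gives mu = 3. Corank 1: A-series; mu = 3 gives A_3. Both have type A_3, hence right-equivalent.

Yes.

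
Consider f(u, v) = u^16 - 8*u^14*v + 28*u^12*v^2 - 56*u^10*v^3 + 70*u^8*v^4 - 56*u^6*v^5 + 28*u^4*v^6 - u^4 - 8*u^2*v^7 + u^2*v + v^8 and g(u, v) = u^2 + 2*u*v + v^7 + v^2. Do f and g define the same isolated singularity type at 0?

No.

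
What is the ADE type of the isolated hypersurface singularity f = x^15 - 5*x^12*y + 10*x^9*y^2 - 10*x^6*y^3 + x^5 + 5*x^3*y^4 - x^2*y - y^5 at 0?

D_{6}

The Hessian of f at 0 has rank 0. Corank 2; j^3 = -x^2*y has shape L^2 M (L != M), so D-series; mu = 6 gives D_6.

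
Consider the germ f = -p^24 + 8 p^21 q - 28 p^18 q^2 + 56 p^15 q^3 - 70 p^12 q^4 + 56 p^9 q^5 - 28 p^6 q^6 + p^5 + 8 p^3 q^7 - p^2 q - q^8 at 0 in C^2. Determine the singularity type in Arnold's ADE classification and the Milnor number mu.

Type D9, Milnor number mu = 9.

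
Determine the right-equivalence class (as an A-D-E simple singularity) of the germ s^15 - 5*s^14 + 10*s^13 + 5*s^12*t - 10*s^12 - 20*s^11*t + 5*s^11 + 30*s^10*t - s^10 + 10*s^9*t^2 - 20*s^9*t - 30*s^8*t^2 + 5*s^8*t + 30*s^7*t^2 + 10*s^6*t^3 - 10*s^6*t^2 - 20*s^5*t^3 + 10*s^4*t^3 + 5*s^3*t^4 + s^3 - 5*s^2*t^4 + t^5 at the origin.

The Hessian of f at 0 has rank 0. Corank 2; j^3 = s^3 is a perfect cube, so E-series; the 5-jet and mu = 8 give E_8.

E8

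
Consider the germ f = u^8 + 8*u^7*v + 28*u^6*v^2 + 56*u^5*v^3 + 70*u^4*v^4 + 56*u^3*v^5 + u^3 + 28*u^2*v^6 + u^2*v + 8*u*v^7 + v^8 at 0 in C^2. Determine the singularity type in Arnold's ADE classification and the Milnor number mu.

The Hessian of f at 0 has rank 0. Corank 2; j^3 = u^2*(u + v) has shape L^2 M (L != M), so D-series; mu = 9 gives D_9.

Type D9, Milnor number mu = 9.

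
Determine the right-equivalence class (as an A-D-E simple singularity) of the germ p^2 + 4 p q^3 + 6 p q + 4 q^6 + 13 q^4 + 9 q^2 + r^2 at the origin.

The Hessian of f at 0 is [[2, 6, 0], [6, 18, 0], [0, 0, 2]] with rank 2, so corank 1. A Groebner basis of the Jacobian ideal J(f) in C{p,q,r} is {q^3, p + 3*q, r}; counting standard monomials gives mu = 3. Corank 1: A-series; mu = 3 gives A_3.

A3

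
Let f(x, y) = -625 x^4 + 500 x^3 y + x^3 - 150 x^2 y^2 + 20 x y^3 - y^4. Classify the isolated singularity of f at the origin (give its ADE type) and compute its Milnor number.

The Hessian of f at 0 has rank 0. Corank 2; j^3 = x^3 is a perfect cube, so E-series; the 4-jet and mu = 6 give E_6.

Type E_6, Milnor number mu = 6.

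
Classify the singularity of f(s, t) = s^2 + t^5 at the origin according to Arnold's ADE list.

A_4

The Hessian of f at 0 is [[2, 0], [0, 0]] with rank 1, so corank 1. A Groebner basis of the Jacobian ideal J(f) in C{s,t} is {t^4, s}; counting standard monomials gives mu = 4. Corank 1: A-series; mu = 4 gives A_4.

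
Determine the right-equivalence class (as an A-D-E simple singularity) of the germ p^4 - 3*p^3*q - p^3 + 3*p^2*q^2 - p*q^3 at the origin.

E_{7}

The Hessian of f at 0 has rank 0. Corank 2; j^3 = -p^3 is a perfect cube, so E-series; the 4-jet and mu = 7 give E_7.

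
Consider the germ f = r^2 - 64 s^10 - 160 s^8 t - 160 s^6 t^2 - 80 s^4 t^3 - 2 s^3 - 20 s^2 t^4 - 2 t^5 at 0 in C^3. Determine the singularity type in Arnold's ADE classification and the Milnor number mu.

The Hessian of f at 0 is [[0, 0, 0], [0, 0, 0], [0, 0, 2]] with rank 1, so corank 2. A Groebner basis of the Jacobian ideal J(f) in C{s,t,r} is {t^4, s^2, r}; counting standard monomials gives mu = 8. Corank 2; j^3 = -2*s^3 is a perfect cube, so E-series; the 5-jet and mu = 8 give E_8.

Type E_8, Milnor number mu = 8.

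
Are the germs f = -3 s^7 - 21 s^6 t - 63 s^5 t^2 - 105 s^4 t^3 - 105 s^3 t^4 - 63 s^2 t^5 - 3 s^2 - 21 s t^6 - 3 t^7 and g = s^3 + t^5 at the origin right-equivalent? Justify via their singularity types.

The Hessian of f at 0 is [[-6, 0], [0, 0]] with rank 1, so corank 1. A Groebner basis of the Jacobian ideal J(f) in C{s,t} is {t^6, s}; counting standard monomials gives mu = 6. Corank 1: A-series; mu = 6 gives A_6. The Hessian of g at 0 is [[0, 0], [0, 0]] with rank 0, so corank 2. A Groebner basis of the Jacobian ideal J(g) in C{s,t} is {t^4, s^2}; counting standard monomials gives mu = 8. Corank 2; j^3 = s^3 is a perfect cube, so E-series; the 5-jet and mu = 8 give E_8. f is A_6 but g is E_8, hence not right-equivalent.

No.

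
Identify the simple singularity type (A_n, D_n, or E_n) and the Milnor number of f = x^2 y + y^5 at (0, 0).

Type D_6, Milnor number mu = 6.

The Hessian of f at 0 has rank 0. Corank 2; j^3 = x^2*y has shape L^2 M (L != M), so D-series; mu = 6 gives D_6.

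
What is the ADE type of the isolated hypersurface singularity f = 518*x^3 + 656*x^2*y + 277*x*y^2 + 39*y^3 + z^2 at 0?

The Hessian of f at 0 is [[0, 0, 0], [0, 0, 0], [0, 0, 2]] with rank 1, so corank 2. A Groebner basis of the Jacobian ideal J(f) in C{x,y,z} is {y^3, x^2 - 23*y^2/122, x*y + 53*y^2/122, z}; counting standard monomials gives mu = 4. Corank 2; j^3 = (7*x + 3*y)*(74*x^2 + 62*x*y + 13*y^2) splits into three distinct lines over C (the quadratic factor has nonzero discriminant), so D_4.

D_4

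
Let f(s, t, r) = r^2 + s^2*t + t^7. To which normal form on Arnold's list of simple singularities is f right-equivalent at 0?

The Hessian of f at 0 is [[0, 0, 0], [0, 0, 0], [0, 0, 2]] with rank 1, so corank 2. A Groebner basis of the Jacobian ideal J(f) in C{s,t,r} is {s^2/7 + t^6, s^3, s*t, r}; counting standard monomials gives mu = 8. Corank 2; j^3 = s^2*t has shape L^2 M (L != M), so D-series; mu = 8 gives D_8.

D_8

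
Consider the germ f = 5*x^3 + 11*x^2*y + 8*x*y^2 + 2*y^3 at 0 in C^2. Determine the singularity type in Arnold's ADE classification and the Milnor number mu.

Type D_{4}, Milnor number mu = 4.

The Hessian of f at 0 is [[0, 0], [0, 0]] with rank 0, so corank 2. A Groebner basis of the Jacobian ideal J(f) in C{x,y} is {y^3, x^2 + 2*y^2, x*y - y^2}; counting standard monomials gives mu = 4. Corank 2; j^3 = (x + y)*(5*x^2 + 6*x*y + 2*y^2) splits into three distinct lines over C (the quadratic factor has nonzero discriminant), so D_4.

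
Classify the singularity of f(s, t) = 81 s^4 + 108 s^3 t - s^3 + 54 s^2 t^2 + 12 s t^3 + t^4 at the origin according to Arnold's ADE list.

The Hessian of f at 0 is [[0, 0], [0, 0]] with rank 0, so corank 2. A Groebner basis of the Jacobian ideal J(f) in C{s,t} is {t^4, s*t^2 + t^3/9, s^2}; counting standard monomials gives mu = 6. Corank 2; j^3 = -s^3 is a perfect cube, so E-series; the 4-jet and mu = 6 give E_6.

E6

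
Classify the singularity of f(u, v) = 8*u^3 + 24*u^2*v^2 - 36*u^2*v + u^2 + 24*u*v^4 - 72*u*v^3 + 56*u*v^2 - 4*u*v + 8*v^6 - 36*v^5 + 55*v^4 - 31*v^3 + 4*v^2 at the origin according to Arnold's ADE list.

A_{2}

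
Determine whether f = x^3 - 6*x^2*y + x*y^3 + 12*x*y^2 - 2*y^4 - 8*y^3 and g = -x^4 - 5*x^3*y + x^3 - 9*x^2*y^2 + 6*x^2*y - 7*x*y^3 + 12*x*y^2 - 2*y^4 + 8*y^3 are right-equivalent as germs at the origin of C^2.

Yes.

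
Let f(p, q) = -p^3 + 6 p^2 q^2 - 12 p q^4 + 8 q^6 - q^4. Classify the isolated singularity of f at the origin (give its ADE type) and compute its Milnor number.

Type E_{6}, Milnor number mu = 6.

The Hessian of f at 0 is [[0, 0], [0, 0]] with rank 0, so corank 2. A Groebner basis of the Jacobian ideal J(f) in C{p,q} is {p^3, p^2*q, -p^2/4 + p*q^2, q^3}; counting standard monomials gives mu = 6. Corank 2; j^3 = -p^3 is a perfect cube, so E-series; the 4-jet and mu = 6 give E_6.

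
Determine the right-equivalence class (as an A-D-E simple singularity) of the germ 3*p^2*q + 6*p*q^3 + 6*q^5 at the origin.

D6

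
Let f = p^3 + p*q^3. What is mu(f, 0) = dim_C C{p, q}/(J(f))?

7

The Hessian of f at 0 is [[0, 0], [0, 0]] with rank 0, so corank 2. A Groebner basis of the Jacobian ideal J(f) in C{p,q} is {p^3, p*q^2, 3*p^2 + q^3}; counting standard monomials gives mu = 7. Corank 2; j^3 = p^3 is a perfect cube, so E-series; the 4-jet and mu = 7 give E_7.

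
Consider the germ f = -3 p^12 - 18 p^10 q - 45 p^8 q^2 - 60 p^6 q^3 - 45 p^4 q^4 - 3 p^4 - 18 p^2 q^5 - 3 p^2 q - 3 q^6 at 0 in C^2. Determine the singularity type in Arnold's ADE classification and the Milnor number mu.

Type D_{7}, Milnor number mu = 7.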